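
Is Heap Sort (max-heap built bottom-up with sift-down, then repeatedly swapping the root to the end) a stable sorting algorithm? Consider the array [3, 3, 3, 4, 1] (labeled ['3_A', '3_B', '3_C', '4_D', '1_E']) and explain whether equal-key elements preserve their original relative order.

Trace Heap Sort on the labeled array (the key is the number; the letter only tracks identity):
  Build max-heap: [4_D, 3_A, 3_C, 3_B, 1_E]
  Swap root 4_D to index 4, re-heapify first 4 -> [3_A, 3_B, 3_C, 1_E, 4_D]
  Swap root 3_A to index 3, re-heapify first 3 -> [3_B, 1_E, 3_C, 3_A, 4_D]
  Swap root 3_B to index 2, re-heapify first 2 -> [3_C, 1_E, 3_B, 3_A, 4_D]
  Swap root 3_C to index 1, re-heapify first 1 -> [1_E, 3_C, 3_B, 3_A, 4_D]
Final order: [1_E, 3_C, 3_B, 3_A, 4_D]
Equal keys:
  value 3: originally 3_A, 3_B, 3_C; after sorting 3_C, 3_B, 3_A -> order changed
Equal keys were reordered, so Heap Sort is not stable: heap construction and root-to-end swaps move elements without regard to the original order of equal keys. (One such input is enough; an unstable sort may happen to preserve order on other inputs, but it gives no guarantee.)
Answer: Not stable


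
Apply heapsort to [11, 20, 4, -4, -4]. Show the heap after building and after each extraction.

Build heap: [20, 11, 4, -4, -4]
Extract 20: [11, -4, 4, -4, 20]
Extract 11: [4, -4, -4, 11, 20]
Extract 4: [-4, -4, 4, 11, 20]
Extract -4: [-4, -4, 4, 11, 20]


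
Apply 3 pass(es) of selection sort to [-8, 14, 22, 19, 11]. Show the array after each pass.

Pass 1: Select minimum -8 at index 0, swap -> [-8, 14, 22, 19, 11]
Pass 2: Select minimum 11 at index 4, swap -> [-8, 11, 22, 19, 14]
Pass 3: Select minimum 14 at index 4, swap -> [-8, 11, 14, 19, 22]


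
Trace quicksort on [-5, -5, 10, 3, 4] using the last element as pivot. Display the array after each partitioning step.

Partition 1: pivot=4 at index 3 -> [-5, -5, 3, 4, 10]
Partition 2: pivot=3 at index 2 -> [-5, -5, 3, 4, 10]
Partition 3: pivot=-5 at index 1 -> [-5, -5, 3, 4, 10]


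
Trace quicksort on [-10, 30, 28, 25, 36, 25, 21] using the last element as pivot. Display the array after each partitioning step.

Partition 1: pivot=21 at index 1 -> [-10, 21, 28, 25, 36, 25, 30]
Partition 2: pivot=30 at index 5 -> [-10, 21, 28, 25, 25, 30, 36]
Partition 3: pivot=25 at index 3 -> [-10, 21, 25, 25, 28, 30, 36]


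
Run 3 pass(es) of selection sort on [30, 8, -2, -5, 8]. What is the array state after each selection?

Pass 1: Select minimum -5 at index 3, swap -> [-5, 8, -2, 30, 8]
Pass 2: Select minimum -2 at index 2, swap -> [-5, -2, 8, 30, 8]
Pass 3: Select minimum 8 at index 2, swap -> [-5, -2, 8, 30, 8]


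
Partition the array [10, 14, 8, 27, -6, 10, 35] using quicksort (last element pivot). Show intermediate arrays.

Partition 1: pivot=35 at index 6 -> [10, 14, 8, 27, -6, 10, 35]
Partition 2: pivot=10 at index 3 -> [10, 8, -6, 10, 14, 27, 35]
Partition 3: pivot=-6 at index 0 -> [-6, 8, 10, 10, 14, 27, 35]
Partition 4: pivot=10 at index 2 -> [-6, 8, 10, 10, 14, 27, 35]
Partition 5: pivot=27 at index 5 -> [-6, 8, 10, 10, 14, 27, 35]


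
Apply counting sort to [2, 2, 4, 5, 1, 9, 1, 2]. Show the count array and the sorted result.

Count array: [0, 2, 3, 0, 1, 1, 0, 0, 0, 1]
(count[i] = number of elements equal to i)
Cumulative count: [0, 2, 5, 5, 6, 7, 7, 7, 7, 8]
Sorted: [1, 1, 2, 2, 2, 4, 5, 9]


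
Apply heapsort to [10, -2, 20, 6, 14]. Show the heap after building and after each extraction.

Build heap: [20, 14, 10, 6, -2]
Extract 20: [14, 6, 10, -2, 20]
Extract 14: [10, 6, -2, 14, 20]
Extract 10: [6, -2, 10, 14, 20]
Extract 6: [-2, 6, 10, 14, 20]


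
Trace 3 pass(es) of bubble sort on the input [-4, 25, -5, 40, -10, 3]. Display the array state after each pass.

After pass 1: [-4, -5, 25, -10, 3, 40] (3 swaps)
After pass 2: [-5, -4, -10, 3, 25, 40] (3 swaps)
After pass 3: [-5, -10, -4, 3, 25, 40] (1 swaps)
Total swaps: 7


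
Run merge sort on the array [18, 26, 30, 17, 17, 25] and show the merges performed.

Divide and conquer:
  Merge [26] + [30] -> [26, 30]
  Merge [18] + [26, 30] -> [18, 26, 30]
  Merge [17] + [25] -> [17, 25]
  Merge [17] + [17, 25] -> [17, 17, 25]
  Merge [18, 26, 30] + [17, 17, 25] -> [17, 17, 18, 25, 26, 30]


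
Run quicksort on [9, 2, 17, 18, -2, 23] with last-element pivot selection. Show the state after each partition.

Partition 1: pivot=23 at index 5 -> [9, 2, 17, 18, -2, 23]
Partition 2: pivot=-2 at index 0 -> [-2, 2, 17, 18, 9, 23]
Partition 3: pivot=9 at index 2 -> [-2, 2, 9, 18, 17, 23]
Partition 4: pivot=17 at index 3 -> [-2, 2, 9, 17, 18, 23]


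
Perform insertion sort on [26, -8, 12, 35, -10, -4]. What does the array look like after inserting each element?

First element 26 is already 'sorted'
Insert -8: shifted 1 elements -> [-8, 26, 12, 35, -10, -4]
Insert 12: shifted 1 elements -> [-8, 12, 26, 35, -10, -4]
Insert 35: shifted 0 elements -> [-8, 12, 26, 35, -10, -4]
Insert -10: shifted 4 elements -> [-10, -8, 12, 26, 35, -4]
Insert -4: shifted 3 elements -> [-10, -8, -4, 12, 26, 35]


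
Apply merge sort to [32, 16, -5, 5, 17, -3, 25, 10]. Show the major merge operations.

Divide and conquer:
  Merge [32] + [16] -> [16, 32]
  Merge [-5] + [5] -> [-5, 5]
  Merge [16, 32] + [-5, 5] -> [-5, 5, 16, 32]
  Merge [17] + [-3] -> [-3, 17]
  Merge [25] + [10] -> [10, 25]
  Merge [-3, 17] + [10, 25] -> [-3, 10, 17, 25]
  Merge [-5, 5, 16, 32] + [-3, 10, 17, 25] -> [-5, -3, 5, 10, 16, 17, 25, 32]


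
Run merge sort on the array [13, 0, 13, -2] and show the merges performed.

Divide and conquer:
  Merge [13] + [0] -> [0, 13]
  Merge [13] + [-2] -> [-2, 13]
  Merge [0, 13] + [-2, 13] -> [-2, 0, 13, 13]


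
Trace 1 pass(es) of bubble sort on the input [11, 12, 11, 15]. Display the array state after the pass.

After pass 1: [11, 11, 12, 15] (1 swaps)
Total swaps: 1


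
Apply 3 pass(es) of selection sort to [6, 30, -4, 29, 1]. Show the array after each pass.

Pass 1: Select minimum -4 at index 2, swap -> [-4, 30, 6, 29, 1]
Pass 2: Select minimum 1 at index 4, swap -> [-4, 1, 6, 29, 30]
Pass 3: Select minimum 6 at index 2, swap -> [-4, 1, 6, 29, 30]


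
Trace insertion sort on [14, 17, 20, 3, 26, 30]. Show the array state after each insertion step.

First element 14 is already 'sorted'
Insert 17: shifted 0 elements -> [14, 17, 20, 3, 26, 30]
Insert 20: shifted 0 elements -> [14, 17, 20, 3, 26, 30]
Insert 3: shifted 3 elements -> [3, 14, 17, 20, 26, 30]
Insert 26: shifted 0 elements -> [3, 14, 17, 20, 26, 30]
Insert 30: shifted 0 elements -> [3, 14, 17, 20, 26, 30]


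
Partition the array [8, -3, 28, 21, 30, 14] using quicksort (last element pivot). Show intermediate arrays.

Partition 1: pivot=14 at index 2 -> [8, -3, 14, 21, 30, 28]
Partition 2: pivot=-3 at index 0 -> [-3, 8, 14, 21, 30, 28]
Partition 3: pivot=28 at index 4 -> [-3, 8, 14, 21, 28, 30]


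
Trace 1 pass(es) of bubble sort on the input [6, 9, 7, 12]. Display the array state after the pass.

After pass 1: [6, 7, 9, 12] (1 swaps)
Total swaps: 1


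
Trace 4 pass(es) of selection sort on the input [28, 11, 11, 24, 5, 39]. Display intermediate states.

Pass 1: Select minimum 5 at index 4, swap -> [5, 11, 11, 24, 28, 39]
Pass 2: Select minimum 11 at index 1, swap -> [5, 11, 11, 24, 28, 39]
Pass 3: Select minimum 11 at index 2, swap -> [5, 11, 11, 24, 28, 39]
Pass 4: Select minimum 24 at index 3, swap -> [5, 11, 11, 24, 28, 39]


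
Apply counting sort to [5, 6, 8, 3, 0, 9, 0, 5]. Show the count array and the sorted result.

Count array: [2, 0, 0, 1, 0, 2, 1, 0, 1, 1]
(count[i] = number of elements equal to i)
Cumulative count: [2, 2, 2, 3, 3, 5, 6, 6, 7, 8]
Sorted: [0, 0, 3, 5, 5, 6, 8, 9]


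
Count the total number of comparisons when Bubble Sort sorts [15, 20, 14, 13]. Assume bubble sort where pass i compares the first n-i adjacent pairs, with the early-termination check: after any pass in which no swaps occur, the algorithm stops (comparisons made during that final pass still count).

Pass 1: compare adjacent pairs (0,1)..(2,3) = 3 comparison(s), 2 swap(s) -> [15, 14, 13, 20]
Pass 2: compare adjacent pairs (0,1)..(1,2) = 2 comparison(s), 2 swap(s) -> [14, 13, 15, 20]
Pass 3: compare adjacent pairs (0,1)..(0,1) = 1 comparison(s), 1 swap(s) -> [13, 14, 15, 20]
Every pass made at least one swap, so all n-1 passes run.
Total comparisons: 3 + 2 + 1 = 6


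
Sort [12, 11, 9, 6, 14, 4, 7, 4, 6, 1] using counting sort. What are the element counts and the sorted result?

Count array: [0, 1, 0, 0, 2, 0, 2, 1, 0, 1, 0, 1, 1, 0, 1]
(count[i] = number of elements equal to i)
Cumulative count: [0, 1, 1, 1, 3, 3, 5, 6, 6, 7, 7, 8, 9, 9, 10]
Sorted: [1, 4, 4, 6, 6, 7, 9, 11, 12, 14]


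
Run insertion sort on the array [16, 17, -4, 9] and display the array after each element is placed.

First element 16 is already 'sorted'
Insert 17: shifted 0 elements -> [16, 17, -4, 9]
Insert -4: shifted 2 elements -> [-4, 16, 17, 9]
Insert 9: shifted 2 elements -> [-4, 9, 16, 17]


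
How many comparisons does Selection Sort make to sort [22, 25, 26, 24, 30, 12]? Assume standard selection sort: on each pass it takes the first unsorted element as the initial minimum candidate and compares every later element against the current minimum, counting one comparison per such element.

Pass 1: scan indices 1..5 for the minimum = 5 comparison(s); min is 12, place at index 0 -> [12, 25, 26, 24, 30, 22]
Pass 2: scan indices 2..5 for the minimum = 4 comparison(s); min is 22, place at index 1 -> [12, 22, 26, 24, 30, 25]
Pass 3: scan indices 3..5 for the minimum = 3 comparison(s); min is 24, place at index 2 -> [12, 22, 24, 26, 30, 25]
Pass 4: scan indices 4..5 for the minimum = 2 comparison(s); min is 25, place at index 3 -> [12, 22, 24, 25, 30, 26]
Pass 5: scan indices 5..5 for the minimum = 1 comparison(s); min is 26, place at index 4 -> [12, 22, 24, 25, 26, 30]
Selection sort always scans the whole unsorted suffix, so the count is (n-1) + (n-2) + ... + 1 = n(n-1)/2 = 6*5/2 = 15 regardless of the input order.
Total comparisons: 5 + 4 + 3 + 2 + 1 = 15


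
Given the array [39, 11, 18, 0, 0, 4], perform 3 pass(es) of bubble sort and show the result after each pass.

After pass 1: [11, 18, 0, 0, 4, 39] (5 swaps)
After pass 2: [11, 0, 0, 4, 18, 39] (3 swaps)
After pass 3: [0, 0, 4, 11, 18, 39] (3 swaps)
Total swaps: 11


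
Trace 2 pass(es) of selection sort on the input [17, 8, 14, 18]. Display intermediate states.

Pass 1: Select minimum 8 at index 1, swap -> [8, 17, 14, 18]
Pass 2: Select minimum 14 at index 2, swap -> [8, 14, 17, 18]


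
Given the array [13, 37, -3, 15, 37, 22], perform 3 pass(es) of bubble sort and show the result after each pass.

After pass 1: [13, -3, 15, 37, 22, 37] (3 swaps)
After pass 2: [-3, 13, 15, 22, 37, 37] (2 swaps)
After pass 3: [-3, 13, 15, 22, 37, 37] (0 swaps)
Total swaps: 5


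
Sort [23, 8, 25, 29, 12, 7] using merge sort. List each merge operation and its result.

Divide and conquer:
  Merge [8] + [25] -> [8, 25]
  Merge [23] + [8, 25] -> [8, 23, 25]
  Merge [12] + [7] -> [7, 12]
  Merge [29] + [7, 12] -> [7, 12, 29]
  Merge [8, 23, 25] + [7, 12, 29] -> [7, 8, 12, 23, 25, 29]


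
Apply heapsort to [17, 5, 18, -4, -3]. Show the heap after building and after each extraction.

Build heap: [18, 5, 17, -4, -3]
Extract 18: [17, 5, -3, -4, 18]
Extract 17: [5, -4, -3, 17, 18]
Extract 5: [-3, -4, 5, 17, 18]
Extract -3: [-4, -3, 5, 17, 18]


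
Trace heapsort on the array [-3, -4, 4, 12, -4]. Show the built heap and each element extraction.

Build heap: [12, -3, 4, -4, -4]
Extract 12: [4, -3, -4, -4, 12]
Extract 4: [-3, -4, -4, 4, 12]
Extract -3: [-4, -4, -3, 4, 12]
Extract -4: [-4, -4, -3, 4, 12]


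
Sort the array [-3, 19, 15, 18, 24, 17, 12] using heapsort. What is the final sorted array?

Build heap: [24, 19, 17, 18, -3, 15, 12]
Extract 24: [19, 18, 17, 12, -3, 15, 24]
Extract 19: [18, 15, 17, 12, -3, 19, 24]
Extract 18: [17, 15, -3, 12, 18, 19, 24]
Extract 17: [15, 12, -3, 17, 18, 19, 24]
Extract 15: [12, -3, 15, 17, 18, 19, 24]
Extract 12: [-3, 12, 15, 17, 18, 19, 24]


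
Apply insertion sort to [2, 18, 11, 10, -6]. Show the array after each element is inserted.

First element 2 is already 'sorted'
Insert 18: shifted 0 elements -> [2, 18, 11, 10, -6]
Insert 11: shifted 1 elements -> [2, 11, 18, 10, -6]
Insert 10: shifted 2 elements -> [2, 10, 11, 18, -6]
Insert -6: shifted 4 elements -> [-6, 2, 10, 11, 18]


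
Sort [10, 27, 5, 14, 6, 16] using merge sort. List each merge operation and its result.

Divide and conquer:
  Merge [27] + [5] -> [5, 27]
  Merge [10] + [5, 27] -> [5, 10, 27]
  Merge [6] + [16] -> [6, 16]
  Merge [14] + [6, 16] -> [6, 14, 16]
  Merge [5, 10, 27] + [6, 14, 16] -> [5, 6, 10, 14, 16, 27]


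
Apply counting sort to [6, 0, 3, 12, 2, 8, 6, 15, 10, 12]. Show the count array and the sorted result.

Count array: [1, 0, 1, 1, 0, 0, 2, 0, 1, 0, 1, 0, 2, 0, 0, 1]
(count[i] = number of elements equal to i)
Cumulative count: [1, 1, 2, 3, 3, 3, 5, 5, 6, 6, 7, 7, 9, 9, 9, 10]
Sorted: [0, 2, 3, 6, 6, 8, 10, 12, 12, 15]


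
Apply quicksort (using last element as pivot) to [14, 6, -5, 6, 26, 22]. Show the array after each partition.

Partition 1: pivot=22 at index 4 -> [14, 6, -5, 6, 22, 26]
Partition 2: pivot=6 at index 2 -> [6, -5, 6, 14, 22, 26]
Partition 3: pivot=-5 at index 0 -> [-5, 6, 6, 14, 22, 26]


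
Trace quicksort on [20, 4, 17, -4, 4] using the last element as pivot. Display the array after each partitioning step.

Partition 1: pivot=4 at index 2 -> [4, -4, 4, 20, 17]
Partition 2: pivot=-4 at index 0 -> [-4, 4, 4, 20, 17]
Partition 3: pivot=17 at index 3 -> [-4, 4, 4, 17, 20]


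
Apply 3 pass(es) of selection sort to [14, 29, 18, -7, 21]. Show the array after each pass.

Pass 1: Select minimum -7 at index 3, swap -> [-7, 29, 18, 14, 21]
Pass 2: Select minimum 14 at index 3, swap -> [-7, 14, 18, 29, 21]
Pass 3: Select minimum 18 at index 2, swap -> [-7, 14, 18, 29, 21]


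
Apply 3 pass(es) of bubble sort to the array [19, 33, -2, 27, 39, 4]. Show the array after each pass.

After pass 1: [19, -2, 27, 33, 4, 39] (3 swaps)
After pass 2: [-2, 19, 27, 4, 33, 39] (2 swaps)
After pass 3: [-2, 19, 4, 27, 33, 39] (1 swaps)
Total swaps: 6


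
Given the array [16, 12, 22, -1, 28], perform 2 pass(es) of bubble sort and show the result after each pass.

After pass 1: [12, 16, -1, 22, 28] (2 swaps)
After pass 2: [12, -1, 16, 22, 28] (1 swaps)
Total swaps: 3


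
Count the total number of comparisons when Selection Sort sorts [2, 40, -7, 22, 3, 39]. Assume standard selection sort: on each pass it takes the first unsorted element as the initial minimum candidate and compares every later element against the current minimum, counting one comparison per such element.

Pass 1: scan indices 1..5 for the minimum = 5 comparison(s); min is -7, place at index 0 -> [-7, 40, 2, 22, 3, 39]
Pass 2: scan indices 2..5 for the minimum = 4 comparison(s); min is 2, place at index 1 -> [-7, 2, 40, 22, 3, 39]
Pass 3: scan indices 3..5 for the minimum = 3 comparison(s); min is 3, place at index 2 -> [-7, 2, 3, 22, 40, 39]
Pass 4: scan indices 4..5 for the minimum = 2 comparison(s); min is 22, place at index 3 -> [-7, 2, 3, 22, 40, 39]
Pass 5: scan indices 5..5 for the minimum = 1 comparison(s); min is 39, place at index 4 -> [-7, 2, 3, 22, 39, 40]
Selection sort always scans the whole unsorted suffix, so the count is (n-1) + (n-2) + ... + 1 = n(n-1)/2 = 6*5/2 = 15 regardless of the input order.
Total comparisons: 5 + 4 + 3 + 2 + 1 = 15


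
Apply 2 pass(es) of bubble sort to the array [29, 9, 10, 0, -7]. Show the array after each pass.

After pass 1: [9, 10, 0, -7, 29] (4 swaps)
After pass 2: [9, 0, -7, 10, 29] (2 swaps)
Total swaps: 6


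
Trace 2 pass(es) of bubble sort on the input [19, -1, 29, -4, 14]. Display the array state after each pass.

After pass 1: [-1, 19, -4, 14, 29] (3 swaps)
After pass 2: [-1, -4, 14, 19, 29] (2 swaps)
Total swaps: 5


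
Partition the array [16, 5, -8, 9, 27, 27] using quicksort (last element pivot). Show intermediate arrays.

Partition 1: pivot=27 at index 5 -> [16, 5, -8, 9, 27, 27]
Partition 2: pivot=27 at index 4 -> [16, 5, -8, 9, 27, 27]
Partition 3: pivot=9 at index 2 -> [5, -8, 9, 16, 27, 27]
Partition 4: pivot=-8 at index 0 -> [-8, 5, 9, 16, 27, 27]


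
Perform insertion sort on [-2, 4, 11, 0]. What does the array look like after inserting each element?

First element -2 is already 'sorted'
Insert 4: shifted 0 elements -> [-2, 4, 11, 0]
Insert 11: shifted 0 elements -> [-2, 4, 11, 0]
Insert 0: shifted 2 elements -> [-2, 0, 4, 11]


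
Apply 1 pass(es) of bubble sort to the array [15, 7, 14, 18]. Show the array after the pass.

After pass 1: [7, 14, 15, 18] (2 swaps)
Total swaps: 2


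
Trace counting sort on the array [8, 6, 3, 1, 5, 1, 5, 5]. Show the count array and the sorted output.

Count array: [0, 2, 0, 1, 0, 3, 1, 0, 1]
(count[i] = number of elements equal to i)
Cumulative count: [0, 2, 2, 3, 3, 6, 7, 7, 8]
Sorted: [1, 1, 3, 5, 5, 5, 6, 8]


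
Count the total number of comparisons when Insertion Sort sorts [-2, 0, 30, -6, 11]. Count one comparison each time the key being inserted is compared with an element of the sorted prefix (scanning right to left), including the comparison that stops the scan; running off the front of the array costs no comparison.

Insert 0: -2 <= 0 (stop) = 1 comparison(s) -> [-2, 0, 30, -6, 11]
Insert 30: 0 <= 30 (stop) = 1 comparison(s) -> [-2, 0, 30, -6, 11]
Insert -6: 30 > -6 (shift), 0 > -6 (shift), -2 > -6 (shift), reached front = 3 comparison(s) -> [-6, -2, 0, 30, 11]
Insert 11: 30 > 11 (shift), 0 <= 11 (stop) = 2 comparison(s) -> [-6, -2, 0, 11, 30]
Total comparisons: 1 + 1 + 3 + 2 = 7


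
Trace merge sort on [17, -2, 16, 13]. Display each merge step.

Divide and conquer:
  Merge [17] + [-2] -> [-2, 17]
  Merge [16] + [13] -> [13, 16]
  Merge [-2, 17] + [13, 16] -> [-2, 13, 16, 17]


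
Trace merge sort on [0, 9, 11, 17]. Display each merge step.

Divide and conquer:
  Merge [0] + [9] -> [0, 9]
  Merge [11] + [17] -> [11, 17]
  Merge [0, 9] + [11, 17] -> [0, 9, 11, 17]


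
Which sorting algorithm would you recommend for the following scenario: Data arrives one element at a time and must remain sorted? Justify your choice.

Best choice: Insertion sort
Reason: Insertion sort naturally handles online/streaming input by inserting each new element into sorted position


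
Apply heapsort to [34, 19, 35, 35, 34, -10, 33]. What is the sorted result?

Build heap: [35, 34, 35, 19, 34, -10, 33]
Extract 35: [35, 34, 33, 19, 34, -10, 35]
Extract 35: [34, 34, 33, 19, -10, 35, 35]
Extract 34: [34, 19, 33, -10, 34, 35, 35]
Extract 34: [33, 19, -10, 34, 34, 35, 35]
Extract 33: [19, -10, 33, 34, 34, 35, 35]
Extract 19: [-10, 19, 33, 34, 34, 35, 35]


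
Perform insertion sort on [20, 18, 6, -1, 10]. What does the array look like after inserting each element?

First element 20 is already 'sorted'
Insert 18: shifted 1 elements -> [18, 20, 6, -1, 10]
Insert 6: shifted 2 elements -> [6, 18, 20, -1, 10]
Insert -1: shifted 3 elements -> [-1, 6, 18, 20, 10]
Insert 10: shifted 2 elements -> [-1, 6, 10, 18, 20]


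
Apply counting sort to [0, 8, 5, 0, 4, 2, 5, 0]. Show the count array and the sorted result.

Count array: [3, 0, 1, 0, 1, 2, 0, 0, 1]
(count[i] = number of elements equal to i)
Cumulative count: [3, 3, 4, 4, 5, 7, 7, 7, 8]
Sorted: [0, 0, 0, 2, 4, 5, 5, 8]


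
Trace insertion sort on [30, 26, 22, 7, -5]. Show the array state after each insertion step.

First element 30 is already 'sorted'
Insert 26: shifted 1 elements -> [26, 30, 22, 7, -5]
Insert 22: shifted 2 elements -> [22, 26, 30, 7, -5]
Insert 7: shifted 3 elements -> [7, 22, 26, 30, -5]
Insert -5: shifted 4 elements -> [-5, 7, 22, 26, 30]


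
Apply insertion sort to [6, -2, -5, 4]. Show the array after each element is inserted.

First element 6 is already 'sorted'
Insert -2: shifted 1 elements -> [-2, 6, -5, 4]
Insert -5: shifted 2 elements -> [-5, -2, 6, 4]
Insert 4: shifted 1 elements -> [-5, -2, 4, 6]


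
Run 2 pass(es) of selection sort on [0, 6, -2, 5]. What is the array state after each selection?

Pass 1: Select minimum -2 at index 2, swap -> [-2, 6, 0, 5]
Pass 2: Select minimum 0 at index 2, swap -> [-2, 0, 6, 5]


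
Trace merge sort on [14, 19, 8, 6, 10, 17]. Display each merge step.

Divide and conquer:
  Merge [19] + [8] -> [8, 19]
  Merge [14] + [8, 19] -> [8, 14, 19]
  Merge [10] + [17] -> [10, 17]
  Merge [6] + [10, 17] -> [6, 10, 17]
  Merge [8, 14, 19] + [6, 10, 17] -> [6, 8, 10, 14, 17, 19]


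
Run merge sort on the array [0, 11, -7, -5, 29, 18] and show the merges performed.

Divide and conquer:
  Merge [11] + [-7] -> [-7, 11]
  Merge [0] + [-7, 11] -> [-7, 0, 11]
  Merge [29] + [18] -> [18, 29]
  Merge [-5] + [18, 29] -> [-5, 18, 29]
  Merge [-7, 0, 11] + [-5, 18, 29] -> [-7, -5, 0, 11, 18, 29]


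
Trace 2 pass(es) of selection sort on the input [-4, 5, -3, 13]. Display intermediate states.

Pass 1: Select minimum -4 at index 0, swap -> [-4, 5, -3, 13]
Pass 2: Select minimum -3 at index 2, swap -> [-4, -3, 5, 13]


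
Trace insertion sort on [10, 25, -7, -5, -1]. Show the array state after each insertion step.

First element 10 is already 'sorted'
Insert 25: shifted 0 elements -> [10, 25, -7, -5, -1]
Insert -7: shifted 2 elements -> [-7, 10, 25, -5, -1]
Insert -5: shifted 2 elements -> [-7, -5, 10, 25, -1]
Insert -1: shifted 2 elements -> [-7, -5, -1, 10, 25]


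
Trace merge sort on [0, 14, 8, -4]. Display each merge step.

Divide and conquer:
  Merge [0] + [14] -> [0, 14]
  Merge [8] + [-4] -> [-4, 8]
  Merge [0, 14] + [-4, 8] -> [-4, 0, 8, 14]


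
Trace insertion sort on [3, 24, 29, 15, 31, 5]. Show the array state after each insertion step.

First element 3 is already 'sorted'
Insert 24: shifted 0 elements -> [3, 24, 29, 15, 31, 5]
Insert 29: shifted 0 elements -> [3, 24, 29, 15, 31, 5]
Insert 15: shifted 2 elements -> [3, 15, 24, 29, 31, 5]
Insert 31: shifted 0 elements -> [3, 15, 24, 29, 31, 5]
Insert 5: shifted 4 elements -> [3, 5, 15, 24, 29, 31]


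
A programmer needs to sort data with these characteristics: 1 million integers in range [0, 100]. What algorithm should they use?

Best choice: Counting sort
Reason: O(n + k) where k=100 is small; linear time beats O(n log n)


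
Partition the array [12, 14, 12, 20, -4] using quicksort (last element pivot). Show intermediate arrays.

Partition 1: pivot=-4 at index 0 -> [-4, 14, 12, 20, 12]
Partition 2: pivot=12 at index 2 -> [-4, 12, 12, 20, 14]
Partition 3: pivot=14 at index 3 -> [-4, 12, 12, 14, 20]


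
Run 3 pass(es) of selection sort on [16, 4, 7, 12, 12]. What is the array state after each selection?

Pass 1: Select minimum 4 at index 1, swap -> [4, 16, 7, 12, 12]
Pass 2: Select minimum 7 at index 2, swap -> [4, 7, 16, 12, 12]
Pass 3: Select minimum 12 at index 3, swap -> [4, 7, 12, 16, 12]


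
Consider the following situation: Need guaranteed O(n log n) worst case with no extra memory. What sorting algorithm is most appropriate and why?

Best choice: Heapsort
Reason: Heapsort is O(n log n) worst case and sorts in-place; quicksort can degrade to O(n^2)


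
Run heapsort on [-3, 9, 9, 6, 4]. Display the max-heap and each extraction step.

Build heap: [9, 6, 9, -3, 4]
Extract 9: [9, 6, 4, -3, 9]
Extract 9: [6, -3, 4, 9, 9]
Extract 6: [4, -3, 6, 9, 9]
Extract 4: [-3, 4, 6, 9, 9]


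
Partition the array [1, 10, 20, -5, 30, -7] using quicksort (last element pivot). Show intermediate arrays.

Partition 1: pivot=-7 at index 0 -> [-7, 10, 20, -5, 30, 1]
Partition 2: pivot=1 at index 2 -> [-7, -5, 1, 10, 30, 20]
Partition 3: pivot=20 at index 4 -> [-7, -5, 1, 10, 20, 30]


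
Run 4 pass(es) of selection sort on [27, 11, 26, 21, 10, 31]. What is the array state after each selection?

Pass 1: Select minimum 10 at index 4, swap -> [10, 11, 26, 21, 27, 31]
Pass 2: Select minimum 11 at index 1, swap -> [10, 11, 26, 21, 27, 31]
Pass 3: Select minimum 21 at index 3, swap -> [10, 11, 21, 26, 27, 31]
Pass 4: Select minimum 26 at index 3, swap -> [10, 11, 21, 26, 27, 31]


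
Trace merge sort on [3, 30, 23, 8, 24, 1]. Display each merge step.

Divide and conquer:
  Merge [30] + [23] -> [23, 30]
  Merge [3] + [23, 30] -> [3, 23, 30]
  Merge [24] + [1] -> [1, 24]
  Merge [8] + [1, 24] -> [1, 8, 24]
  Merge [3, 23, 30] + [1, 8, 24] -> [1, 3, 8, 23, 24, 30]


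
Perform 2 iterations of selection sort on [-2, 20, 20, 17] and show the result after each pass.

Pass 1: Select minimum -2 at index 0, swap -> [-2, 20, 20, 17]
Pass 2: Select minimum 17 at index 3, swap -> [-2, 17, 20, 20]


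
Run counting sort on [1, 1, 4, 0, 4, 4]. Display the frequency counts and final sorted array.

Count array: [1, 2, 0, 0, 3]
(count[i] = number of elements equal to i)
Cumulative count: [1, 3, 3, 3, 6]
Sorted: [0, 1, 1, 4, 4, 4]


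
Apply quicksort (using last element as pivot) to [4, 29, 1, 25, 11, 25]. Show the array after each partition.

Partition 1: pivot=25 at index 4 -> [4, 1, 25, 11, 25, 29]
Partition 2: pivot=11 at index 2 -> [4, 1, 11, 25, 25, 29]
Partition 3: pivot=1 at index 0 -> [1, 4, 11, 25, 25, 29]


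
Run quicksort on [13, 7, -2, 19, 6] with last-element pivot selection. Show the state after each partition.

Partition 1: pivot=6 at index 1 -> [-2, 6, 13, 19, 7]
Partition 2: pivot=7 at index 2 -> [-2, 6, 7, 19, 13]
Partition 3: pivot=13 at index 3 -> [-2, 6, 7, 13, 19]


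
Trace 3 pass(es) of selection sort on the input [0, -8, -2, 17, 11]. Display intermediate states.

Pass 1: Select minimum -8 at index 1, swap -> [-8, 0, -2, 17, 11]
Pass 2: Select minimum -2 at index 2, swap -> [-8, -2, 0, 17, 11]
Pass 3: Select minimum 0 at index 2, swap -> [-8, -2, 0, 17, 11]


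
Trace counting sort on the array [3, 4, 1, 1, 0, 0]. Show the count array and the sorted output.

Count array: [2, 2, 0, 1, 1]
(count[i] = number of elements equal to i)
Cumulative count: [2, 4, 4, 5, 6]
Sorted: [0, 0, 1, 1, 3, 4]


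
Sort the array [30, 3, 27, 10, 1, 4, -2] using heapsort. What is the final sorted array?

Build heap: [30, 10, 27, 3, 1, 4, -2]
Extract 30: [27, 10, 4, 3, 1, -2, 30]
Extract 27: [10, 3, 4, -2, 1, 27, 30]
Extract 10: [4, 3, 1, -2, 10, 27, 30]
Extract 4: [3, -2, 1, 4, 10, 27, 30]
Extract 3: [1, -2, 3, 4, 10, 27, 30]
Extract 1: [-2, 1, 3, 4, 10, 27, 30]


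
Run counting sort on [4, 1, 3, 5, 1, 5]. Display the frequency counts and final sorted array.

Count array: [0, 2, 0, 1, 1, 2]
(count[i] = number of elements equal to i)
Cumulative count: [0, 2, 2, 3, 4, 6]
Sorted: [1, 1, 3, 4, 5, 5]


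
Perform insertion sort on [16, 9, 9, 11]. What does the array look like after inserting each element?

First element 16 is already 'sorted'
Insert 9: shifted 1 elements -> [9, 16, 9, 11]
Insert 9: shifted 1 elements -> [9, 9, 16, 11]
Insert 11: shifted 1 elements -> [9, 9, 11, 16]


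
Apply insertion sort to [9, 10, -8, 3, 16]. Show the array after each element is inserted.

First element 9 is already 'sorted'
Insert 10: shifted 0 elements -> [9, 10, -8, 3, 16]
Insert -8: shifted 2 elements -> [-8, 9, 10, 3, 16]
Insert 3: shifted 2 elements -> [-8, 3, 9, 10, 16]
Insert 16: shifted 0 elements -> [-8, 3, 9, 10, 16]


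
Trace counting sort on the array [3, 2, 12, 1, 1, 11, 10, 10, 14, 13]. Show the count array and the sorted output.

Count array: [0, 2, 1, 1, 0, 0, 0, 0, 0, 0, 2, 1, 1, 1, 1]
(count[i] = number of elements equal to i)
Cumulative count: [0, 2, 3, 4, 4, 4, 4, 4, 4, 4, 6, 7, 8, 9, 10]
Sorted: [1, 1, 2, 3, 10, 10, 11, 12, 13, 14]


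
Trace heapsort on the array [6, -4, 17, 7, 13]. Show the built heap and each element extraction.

Build heap: [17, 13, 6, 7, -4]
Extract 17: [13, 7, 6, -4, 17]
Extract 13: [7, -4, 6, 13, 17]
Extract 7: [6, -4, 7, 13, 17]
Extract 6: [-4, 6, 7, 13, 17]


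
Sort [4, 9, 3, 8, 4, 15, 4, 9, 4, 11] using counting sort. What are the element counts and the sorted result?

Count array: [0, 0, 0, 1, 4, 0, 0, 0, 1, 2, 0, 1, 0, 0, 0, 1]
(count[i] = number of elements equal to i)
Cumulative count: [0, 0, 0, 1, 5, 5, 5, 5, 6, 8, 8, 9, 9, 9, 9, 10]
Sorted: [3, 4, 4, 4, 4, 8, 9, 9, 11, 15]


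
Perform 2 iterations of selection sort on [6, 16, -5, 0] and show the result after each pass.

Pass 1: Select minimum -5 at index 2, swap -> [-5, 16, 6, 0]
Pass 2: Select minimum 0 at index 3, swap -> [-5, 0, 6, 16]


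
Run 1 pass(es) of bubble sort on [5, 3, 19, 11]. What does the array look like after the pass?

After pass 1: [3, 5, 11, 19] (2 swaps)
Total swaps: 2


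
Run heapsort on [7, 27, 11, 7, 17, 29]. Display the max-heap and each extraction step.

Build heap: [29, 27, 11, 7, 17, 7]
Extract 29: [27, 17, 11, 7, 7, 29]
Extract 27: [17, 7, 11, 7, 27, 29]
Extract 17: [11, 7, 7, 17, 27, 29]
Extract 11: [7, 7, 11, 17, 27, 29]
Extract 7: [7, 7, 11, 17, 27, 29]


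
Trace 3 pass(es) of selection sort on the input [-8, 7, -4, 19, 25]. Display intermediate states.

Pass 1: Select minimum -8 at index 0, swap -> [-8, 7, -4, 19, 25]
Pass 2: Select minimum -4 at index 2, swap -> [-8, -4, 7, 19, 25]
Pass 3: Select minimum 7 at index 2, swap -> [-8, -4, 7, 19, 25]


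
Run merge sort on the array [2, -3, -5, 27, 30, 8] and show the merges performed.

Divide and conquer:
  Merge [-3] + [-5] -> [-5, -3]
  Merge [2] + [-5, -3] -> [-5, -3, 2]
  Merge [30] + [8] -> [8, 30]
  Merge [27] + [8, 30] -> [8, 27, 30]
  Merge [-5, -3, 2] + [8, 27, 30] -> [-5, -3, 2, 8, 27, 30]


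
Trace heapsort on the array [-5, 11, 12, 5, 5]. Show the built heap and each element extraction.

Build heap: [12, 11, -5, 5, 5]
Extract 12: [11, 5, -5, 5, 12]
Extract 11: [5, 5, -5, 11, 12]
Extract 5: [5, -5, 5, 11, 12]
Extract 5: [-5, 5, 5, 11, 12]


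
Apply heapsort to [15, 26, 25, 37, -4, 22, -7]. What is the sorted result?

Build heap: [37, 26, 25, 15, -4, 22, -7]
Extract 37: [26, 15, 25, -7, -4, 22, 37]
Extract 26: [25, 15, 22, -7, -4, 26, 37]
Extract 25: [22, 15, -4, -7, 25, 26, 37]
Extract 22: [15, -7, -4, 22, 25, 26, 37]
Extract 15: [-4, -7, 15, 22, 25, 26, 37]
Extract -4: [-7, -4, 15, 22, 25, 26, 37]


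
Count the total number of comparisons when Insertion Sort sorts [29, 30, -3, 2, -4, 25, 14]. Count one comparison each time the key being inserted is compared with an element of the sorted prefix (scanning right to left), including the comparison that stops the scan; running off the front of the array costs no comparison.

Insert 30: 29 <= 30 (stop) = 1 comparison(s) -> [29, 30, -3, 2, -4, 25, 14]
Insert -3: 30 > -3 (shift), 29 > -3 (shift), reached front = 2 comparison(s) -> [-3, 29, 30, 2, -4, 25, 14]
Insert 2: 30 > 2 (shift), 29 > 2 (shift), -3 <= 2 (stop) = 3 comparison(s) -> [-3, 2, 29, 30, -4, 25, 14]
Insert -4: 30 > -4 (shift), 29 > -4 (shift), 2 > -4 (shift), -3 > -4 (shift), reached front = 4 comparison(s) -> [-4, -3, 2, 29, 30, 25, 14]
Insert 25: 30 > 25 (shift), 29 > 25 (shift), 2 <= 25 (stop) = 3 comparison(s) -> [-4, -3, 2, 25, 29, 30, 14]
Insert 14: 30 > 14 (shift), 29 > 14 (shift), 25 > 14 (shift), 2 <= 14 (stop) = 4 comparison(s) -> [-4, -3, 2, 14, 25, 29, 30]
Total comparisons: 1 + 2 + 3 + 4 + 3 + 4 = 17


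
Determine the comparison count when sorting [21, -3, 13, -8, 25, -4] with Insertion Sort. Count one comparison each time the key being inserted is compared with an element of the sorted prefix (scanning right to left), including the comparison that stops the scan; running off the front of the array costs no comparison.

Insert -3: 21 > -3 (shift), reached front = 1 comparison(s) -> [-3, 21, 13, -8, 25, -4]
Insert 13: 21 > 13 (shift), -3 <= 13 (stop) = 2 comparison(s) -> [-3, 13, 21, -8, 25, -4]
Insert -8: 21 > -8 (shift), 13 > -8 (shift), -3 > -8 (shift), reached front = 3 comparison(s) -> [-8, -3, 13, 21, 25, -4]
Insert 25: 21 <= 25 (stop) = 1 comparison(s) -> [-8, -3, 13, 21, 25, -4]
Insert -4: 25 > -4 (shift), 21 > -4 (shift), 13 > -4 (shift), -3 > -4 (shift), -8 <= -4 (stop) = 5 comparison(s) -> [-8, -4, -3, 13, 21, 25]
Total comparisons: 1 + 2 + 3 + 1 + 5 = 12


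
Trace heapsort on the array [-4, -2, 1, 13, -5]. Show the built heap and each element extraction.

Build heap: [13, -2, 1, -4, -5]
Extract 13: [1, -2, -5, -4, 13]
Extract 1: [-2, -4, -5, 1, 13]
Extract -2: [-4, -5, -2, 1, 13]
Extract -4: [-5, -4, -2, 1, 13]


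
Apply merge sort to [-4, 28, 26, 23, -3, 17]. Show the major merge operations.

Divide and conquer:
  Merge [28] + [26] -> [26, 28]
  Merge [-4] + [26, 28] -> [-4, 26, 28]
  Merge [-3] + [17] -> [-3, 17]
  Merge [23] + [-3, 17] -> [-3, 17, 23]
  Merge [-4, 26, 28] + [-3, 17, 23] -> [-4, -3, 17, 23, 26, 28]


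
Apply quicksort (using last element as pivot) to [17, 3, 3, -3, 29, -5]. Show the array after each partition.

Partition 1: pivot=-5 at index 0 -> [-5, 3, 3, -3, 29, 17]
Partition 2: pivot=17 at index 4 -> [-5, 3, 3, -3, 17, 29]
Partition 3: pivot=-3 at index 1 -> [-5, -3, 3, 3, 17, 29]
Partition 4: pivot=3 at index 3 -> [-5, -3, 3, 3, 17, 29]


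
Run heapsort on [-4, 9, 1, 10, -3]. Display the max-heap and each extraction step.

Build heap: [10, 9, 1, -4, -3]
Extract 10: [9, -3, 1, -4, 10]
Extract 9: [1, -3, -4, 9, 10]
Extract 1: [-3, -4, 1, 9, 10]
Extract -3: [-4, -3, 1, 9, 10]


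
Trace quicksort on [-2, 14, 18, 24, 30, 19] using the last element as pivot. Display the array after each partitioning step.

Partition 1: pivot=19 at index 3 -> [-2, 14, 18, 19, 30, 24]
Partition 2: pivot=18 at index 2 -> [-2, 14, 18, 19, 30, 24]
Partition 3: pivot=14 at index 1 -> [-2, 14, 18, 19, 30, 24]
Partition 4: pivot=24 at index 4 -> [-2, 14, 18, 19, 24, 30]


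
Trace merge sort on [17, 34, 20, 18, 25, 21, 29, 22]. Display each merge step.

Divide and conquer:
  Merge [17] + [34] -> [17, 34]
  Merge [20] + [18] -> [18, 20]
  Merge [17, 34] + [18, 20] -> [17, 18, 20, 34]
  Merge [25] + [21] -> [21, 25]
  Merge [29] + [22] -> [22, 29]
  Merge [21, 25] + [22, 29] -> [21, 22, 25, 29]
  Merge [17, 18, 20, 34] + [21, 22, 25, 29] -> [17, 18, 20, 21, 22, 25, 29, 34]


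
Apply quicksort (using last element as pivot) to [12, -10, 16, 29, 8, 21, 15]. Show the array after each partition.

Partition 1: pivot=15 at index 3 -> [12, -10, 8, 15, 16, 21, 29]
Partition 2: pivot=8 at index 1 -> [-10, 8, 12, 15, 16, 21, 29]
Partition 3: pivot=29 at index 6 -> [-10, 8, 12, 15, 16, 21, 29]
Partition 4: pivot=21 at index 5 -> [-10, 8, 12, 15, 16, 21, 29]


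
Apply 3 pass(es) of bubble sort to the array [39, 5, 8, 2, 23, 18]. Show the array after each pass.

After pass 1: [5, 8, 2, 23, 18, 39] (5 swaps)
After pass 2: [5, 2, 8, 18, 23, 39] (2 swaps)
After pass 3: [2, 5, 8, 18, 23, 39] (1 swaps)
Total swaps: 8


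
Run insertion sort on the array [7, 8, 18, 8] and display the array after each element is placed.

First element 7 is already 'sorted'
Insert 8: shifted 0 elements -> [7, 8, 18, 8]
Insert 18: shifted 0 elements -> [7, 8, 18, 8]
Insert 8: shifted 1 elements -> [7, 8, 8, 18]


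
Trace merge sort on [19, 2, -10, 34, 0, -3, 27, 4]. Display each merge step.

Divide and conquer:
  Merge [19] + [2] -> [2, 19]
  Merge [-10] + [34] -> [-10, 34]
  Merge [2, 19] + [-10, 34] -> [-10, 2, 19, 34]
  Merge [0] + [-3] -> [-3, 0]
  Merge [27] + [4] -> [4, 27]
  Merge [-3, 0] + [4, 27] -> [-3, 0, 4, 27]
  Merge [-10, 2, 19, 34] + [-3, 0, 4, 27] -> [-10, -3, 0, 2, 4, 19, 27, 34]


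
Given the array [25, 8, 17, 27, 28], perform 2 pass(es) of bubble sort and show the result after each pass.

After pass 1: [8, 17, 25, 27, 28] (2 swaps)
After pass 2: [8, 17, 25, 27, 28] (0 swaps)
Total swaps: 2


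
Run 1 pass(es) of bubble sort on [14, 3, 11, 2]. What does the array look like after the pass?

After pass 1: [3, 11, 2, 14] (3 swaps)
Total swaps: 3


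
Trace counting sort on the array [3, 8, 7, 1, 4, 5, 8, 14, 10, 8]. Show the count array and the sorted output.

Count array: [0, 1, 0, 1, 1, 1, 0, 1, 3, 0, 1, 0, 0, 0, 1]
(count[i] = number of elements equal to i)
Cumulative count: [0, 1, 1, 2, 3, 4, 4, 5, 8, 8, 9, 9, 9, 9, 10]
Sorted: [1, 3, 4, 5, 7, 8, 8, 8, 10, 14]


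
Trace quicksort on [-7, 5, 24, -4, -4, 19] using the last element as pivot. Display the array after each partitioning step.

Partition 1: pivot=19 at index 4 -> [-7, 5, -4, -4, 19, 24]
Partition 2: pivot=-4 at index 2 -> [-7, -4, -4, 5, 19, 24]
Partition 3: pivot=-4 at index 1 -> [-7, -4, -4, 5, 19, 24]


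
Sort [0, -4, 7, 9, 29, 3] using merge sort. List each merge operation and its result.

Divide and conquer:
  Merge [-4] + [7] -> [-4, 7]
  Merge [0] + [-4, 7] -> [-4, 0, 7]
  Merge [29] + [3] -> [3, 29]
  Merge [9] + [3, 29] -> [3, 9, 29]
  Merge [-4, 0, 7] + [3, 9, 29] -> [-4, 0, 3, 7, 9, 29]


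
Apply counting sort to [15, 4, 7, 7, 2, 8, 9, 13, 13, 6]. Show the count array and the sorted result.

Count array: [0, 0, 1, 0, 1, 0, 1, 2, 1, 1, 0, 0, 0, 2, 0, 1]
(count[i] = number of elements equal to i)
Cumulative count: [0, 0, 1, 1, 2, 2, 3, 5, 6, 7, 7, 7, 7, 9, 9, 10]
Sorted: [2, 4, 6, 7, 7, 8, 9, 13, 13, 15]


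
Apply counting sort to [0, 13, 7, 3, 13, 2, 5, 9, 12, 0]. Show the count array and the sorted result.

Count array: [2, 0, 1, 1, 0, 1, 0, 1, 0, 1, 0, 0, 1, 2]
(count[i] = number of elements equal to i)
Cumulative count: [2, 2, 3, 4, 4, 5, 5, 6, 6, 7, 7, 7, 8, 10]
Sorted: [0, 0, 2, 3, 5, 7, 9, 12, 13, 13]


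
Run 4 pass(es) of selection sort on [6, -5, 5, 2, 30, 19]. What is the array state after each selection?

Pass 1: Select minimum -5 at index 1, swap -> [-5, 6, 5, 2, 30, 19]
Pass 2: Select minimum 2 at index 3, swap -> [-5, 2, 5, 6, 30, 19]
Pass 3: Select minimum 5 at index 2, swap -> [-5, 2, 5, 6, 30, 19]
Pass 4: Select minimum 6 at index 3, swap -> [-5, 2, 5, 6, 30, 19]


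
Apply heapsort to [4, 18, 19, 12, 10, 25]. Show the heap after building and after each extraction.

Build heap: [25, 18, 19, 12, 10, 4]
Extract 25: [19, 18, 4, 12, 10, 25]
Extract 19: [18, 12, 4, 10, 19, 25]
Extract 18: [12, 10, 4, 18, 19, 25]
Extract 12: [10, 4, 12, 18, 19, 25]
Extract 10: [4, 10, 12, 18, 19, 25]


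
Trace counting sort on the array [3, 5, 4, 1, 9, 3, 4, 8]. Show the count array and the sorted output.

Count array: [0, 1, 0, 2, 2, 1, 0, 0, 1, 1]
(count[i] = number of elements equal to i)
Cumulative count: [0, 1, 1, 3, 5, 6, 6, 6, 7, 8]
Sorted: [1, 3, 3, 4, 4, 5, 8, 9]


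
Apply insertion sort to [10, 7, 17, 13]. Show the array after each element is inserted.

First element 10 is already 'sorted'
Insert 7: shifted 1 elements -> [7, 10, 17, 13]
Insert 17: shifted 0 elements -> [7, 10, 17, 13]
Insert 13: shifted 1 elements -> [7, 10, 13, 17]


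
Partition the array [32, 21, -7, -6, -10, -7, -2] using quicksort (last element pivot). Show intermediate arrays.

Partition 1: pivot=-2 at index 4 -> [-7, -6, -10, -7, -2, 21, 32]
Partition 2: pivot=-7 at index 2 -> [-7, -10, -7, -6, -2, 21, 32]
Partition 3: pivot=-10 at index 0 -> [-10, -7, -7, -6, -2, 21, 32]
Partition 4: pivot=32 at index 6 -> [-10, -7, -7, -6, -2, 21, 32]


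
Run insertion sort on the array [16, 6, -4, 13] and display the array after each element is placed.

First element 16 is already 'sorted'
Insert 6: shifted 1 elements -> [6, 16, -4, 13]
Insert -4: shifted 2 elements -> [-4, 6, 16, 13]
Insert 13: shifted 1 elements -> [-4, 6, 13, 16]


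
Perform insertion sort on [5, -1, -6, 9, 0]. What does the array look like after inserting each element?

First element 5 is already 'sorted'
Insert -1: shifted 1 elements -> [-1, 5, -6, 9, 0]
Insert -6: shifted 2 elements -> [-6, -1, 5, 9, 0]
Insert 9: shifted 0 elements -> [-6, -1, 5, 9, 0]
Insert 0: shifted 2 elements -> [-6, -1, 0, 5, 9]


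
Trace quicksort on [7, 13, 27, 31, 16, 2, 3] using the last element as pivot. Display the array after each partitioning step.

Partition 1: pivot=3 at index 1 -> [2, 3, 27, 31, 16, 7, 13]
Partition 2: pivot=13 at index 3 -> [2, 3, 7, 13, 16, 27, 31]
Partition 3: pivot=31 at index 6 -> [2, 3, 7, 13, 16, 27, 31]
Partition 4: pivot=27 at index 5 -> [2, 3, 7, 13, 16, 27, 31]
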